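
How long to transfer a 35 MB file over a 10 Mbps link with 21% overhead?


Effective throughput = 10 * (1 - 21/100) = 7.9 Mbps
File size in Mb = 35 * 8 = 280 Mb
Time = 280 / 7.9
Time = 35.443 seconds


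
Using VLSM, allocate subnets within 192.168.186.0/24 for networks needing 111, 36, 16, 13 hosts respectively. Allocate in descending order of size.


111 hosts -> /25 (126 usable): 192.168.186.0/25
36 hosts -> /26 (62 usable): 192.168.186.128/26
16 hosts -> /27 (30 usable): 192.168.186.192/27
13 hosts -> /28 (14 usable): 192.168.186.224/28
Allocation: 192.168.186.0/25 (111 hosts, 126 usable); 192.168.186.128/26 (36 hosts, 62 usable); 192.168.186.192/27 (16 hosts, 30 usable); 192.168.186.224/28 (13 hosts, 14 usable)


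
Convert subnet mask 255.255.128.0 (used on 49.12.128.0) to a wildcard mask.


Subnet mask: 255.255.128.0
Wildcard = 255.255.255.255 - subnet mask
255 - 255 = 0
255 - 255 = 0
255 - 128 = 127
255 - 0 = 255
Wildcard: 0.0.127.255


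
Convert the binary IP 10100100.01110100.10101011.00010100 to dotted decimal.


10100100 = 164
01110100 = 116
10101011 = 171
00010100 = 20
IP: 164.116.171.20


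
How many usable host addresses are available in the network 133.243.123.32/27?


Host bits = 32 - 27 = 5
Total addresses = 2^5 = 32
Usable = total - 2 (network and broadcast)
Usable hosts: 30


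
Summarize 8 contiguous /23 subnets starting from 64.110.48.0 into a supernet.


Original prefix: /23
Number of subnets: 8 = 2^3
New prefix = 23 - 3 = 20
Supernet: 64.110.48.0/20


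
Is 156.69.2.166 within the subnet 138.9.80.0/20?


Subnet network: 138.9.80.0
Test IP AND mask: 156.69.0.0
No, 156.69.2.166 is not in 138.9.80.0/20


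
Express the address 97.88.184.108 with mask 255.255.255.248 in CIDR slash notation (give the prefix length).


Binary: 11111111.11111111.11111111.11111000
Count leading 1s
Prefix: /29


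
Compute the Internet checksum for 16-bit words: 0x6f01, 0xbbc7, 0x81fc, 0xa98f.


Sum all words (with carry folding):
+ 0x6f01 = 0x6f01
+ 0xbbc7 = 0x2ac9
+ 0x81fc = 0xacc5
+ 0xa98f = 0x5655
One's complement: ~0x5655
Checksum = 0xa9aa


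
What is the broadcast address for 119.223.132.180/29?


Network: 119.223.132.176/29
Host bits = 3
Set all host bits to 1:
Broadcast: 119.223.132.183


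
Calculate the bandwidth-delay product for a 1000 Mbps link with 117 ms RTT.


BDP = bandwidth * RTT
= 1000 Mbps * 117 ms
= 1000 * 1e6 * 117 / 1000 bits
= 117000000 bits
= 14625000 bytes
= 14282.2266 KB
BDP = 117000000 bits (14625000 bytes)


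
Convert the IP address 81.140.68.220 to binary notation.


81 = 01010001
140 = 10001100
68 = 01000100
220 = 11011100
Binary: 01010001.10001100.01000100.11011100


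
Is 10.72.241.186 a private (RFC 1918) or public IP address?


RFC 1918 private ranges:
  10.0.0.0/8 (10.0.0.0 - 10.255.255.255)
  172.16.0.0/12 (172.16.0.0 - 172.31.255.255)
  192.168.0.0/16 (192.168.0.0 - 192.168.255.255)
Private (in 10.0.0.0/8)


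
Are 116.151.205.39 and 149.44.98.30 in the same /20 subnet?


Mask: 255.255.240.0
116.151.205.39 AND mask = 116.151.192.0
149.44.98.30 AND mask = 149.44.96.0
No, different subnets (116.151.192.0 vs 149.44.96.0)


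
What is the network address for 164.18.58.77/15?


IP:   10100100.00010010.00111010.01001101
Mask: 11111111.11111110.00000000.00000000
AND operation:
Net:  10100100.00010010.00000000.00000000
Network: 164.18.0.0/15


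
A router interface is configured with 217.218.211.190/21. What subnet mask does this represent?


/21 means 21 network bits, 11 host bits
Binary: 11111111111111111111100000000000
Mask: 255.255.248.0


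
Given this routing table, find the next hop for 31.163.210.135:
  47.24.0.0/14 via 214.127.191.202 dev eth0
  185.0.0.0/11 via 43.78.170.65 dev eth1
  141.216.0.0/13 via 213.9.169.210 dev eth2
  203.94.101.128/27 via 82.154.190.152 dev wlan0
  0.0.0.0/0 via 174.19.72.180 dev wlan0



Longest prefix match for 31.163.210.135:
  /14 47.24.0.0: no
  /11 185.0.0.0: no
  /13 141.216.0.0: no
  /27 203.94.101.128: no
  /0 0.0.0.0: MATCH
Selected: next-hop 174.19.72.180 via wlan0 (matched /0)


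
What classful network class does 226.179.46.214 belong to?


First octet: 226
Binary: 11100010
1110xxxx -> Class D (224-239)
Class D (multicast), default mask N/A


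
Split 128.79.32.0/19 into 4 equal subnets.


New prefix = 19 + 2 = 21
Each subnet has 2048 addresses
  128.79.32.0/21
  128.79.40.0/21
  128.79.48.0/21
  128.79.56.0/21
Subnets: 128.79.32.0/21, 128.79.40.0/21, 128.79.48.0/21, 128.79.56.0/21


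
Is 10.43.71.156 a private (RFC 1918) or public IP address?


RFC 1918 private ranges:
  10.0.0.0/8 (10.0.0.0 - 10.255.255.255)
  172.16.0.0/12 (172.16.0.0 - 172.31.255.255)
  192.168.0.0/16 (192.168.0.0 - 192.168.255.255)
Private (in 10.0.0.0/8)


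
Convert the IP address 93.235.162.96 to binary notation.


93 = 01011101
235 = 11101011
162 = 10100010
96 = 01100000
Binary: 01011101.11101011.10100010.01100000


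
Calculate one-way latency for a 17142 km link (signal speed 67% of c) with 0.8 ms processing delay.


Speed = 0.67 * 3e5 km/s = 201000 km/s
Propagation delay = 17142 / 201000 = 0.0853 s = 85.2836 ms
Processing delay = 0.8 ms
Total one-way latency = 86.0836 ms


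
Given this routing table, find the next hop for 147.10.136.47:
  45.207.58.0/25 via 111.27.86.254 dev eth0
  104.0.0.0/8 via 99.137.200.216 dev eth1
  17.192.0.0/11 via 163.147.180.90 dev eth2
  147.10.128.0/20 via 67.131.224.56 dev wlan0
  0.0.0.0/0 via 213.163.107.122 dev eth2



Longest prefix match for 147.10.136.47:
  /25 45.207.58.0: no
  /8 104.0.0.0: no
  /11 17.192.0.0: no
  /20 147.10.128.0: MATCH
  /0 0.0.0.0: MATCH
Selected: next-hop 67.131.224.56 via wlan0 (matched /20)


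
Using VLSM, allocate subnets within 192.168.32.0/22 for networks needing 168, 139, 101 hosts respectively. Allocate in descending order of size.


168 hosts -> /24 (254 usable): 192.168.32.0/24
139 hosts -> /24 (254 usable): 192.168.33.0/24
101 hosts -> /25 (126 usable): 192.168.34.0/25
Allocation: 192.168.32.0/24 (168 hosts, 254 usable); 192.168.33.0/24 (139 hosts, 254 usable); 192.168.34.0/25 (101 hosts, 126 usable)


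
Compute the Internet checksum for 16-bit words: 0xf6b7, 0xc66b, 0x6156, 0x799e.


Sum all words (with carry folding):
+ 0xf6b7 = 0xf6b7
+ 0xc66b = 0xbd23
+ 0x6156 = 0x1e7a
+ 0x799e = 0x9818
One's complement: ~0x9818
Checksum = 0x67e7


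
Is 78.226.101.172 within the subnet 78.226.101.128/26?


Subnet network: 78.226.101.128
Test IP AND mask: 78.226.101.128
Yes, 78.226.101.172 is in 78.226.101.128/26


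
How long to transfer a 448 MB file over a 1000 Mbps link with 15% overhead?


Effective throughput = 1000 * (1 - 15/100) = 850 Mbps
File size in Mb = 448 * 8 = 3584 Mb
Time = 3584 / 850
Time = 4.2165 seconds


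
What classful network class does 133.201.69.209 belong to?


First octet: 133
Binary: 10000101
10xxxxxx -> Class B (128-191)
Class B, default mask 255.255.0.0 (/16)


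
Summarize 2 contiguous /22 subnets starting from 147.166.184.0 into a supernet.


Original prefix: /22
Number of subnets: 2 = 2^1
New prefix = 22 - 1 = 21
Supernet: 147.166.184.0/21


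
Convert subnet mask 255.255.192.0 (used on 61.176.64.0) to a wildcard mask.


Subnet mask: 255.255.192.0
Wildcard = 255.255.255.255 - subnet mask
255 - 255 = 0
255 - 255 = 0
255 - 192 = 63
255 - 0 = 255
Wildcard: 0.0.63.255


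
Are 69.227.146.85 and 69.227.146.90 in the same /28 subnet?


Mask: 255.255.255.240
69.227.146.85 AND mask = 69.227.146.80
69.227.146.90 AND mask = 69.227.146.80
Yes, same subnet (69.227.146.80)


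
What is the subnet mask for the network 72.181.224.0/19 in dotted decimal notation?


/19 means 19 network bits, 13 host bits
Binary: 11111111111111111110000000000000
Mask: 255.255.224.0


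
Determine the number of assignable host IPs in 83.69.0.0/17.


Host bits = 32 - 17 = 15
Total addresses = 2^15 = 32768
Usable = total - 2 (network and broadcast)
Usable hosts: 32766


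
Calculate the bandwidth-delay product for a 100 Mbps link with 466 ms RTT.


BDP = bandwidth * RTT
= 100 Mbps * 466 ms
= 100 * 1e6 * 466 / 1000 bits
= 46600000 bits
= 5825000 bytes
= 5688.4766 KB
BDP = 46600000 bits (5825000 bytes)


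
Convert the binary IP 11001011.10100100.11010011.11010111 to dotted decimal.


11001011 = 203
10100100 = 164
11010011 = 211
11010111 = 215
IP: 203.164.211.215


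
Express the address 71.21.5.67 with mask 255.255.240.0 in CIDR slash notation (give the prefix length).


Binary: 11111111.11111111.11110000.00000000
Count leading 1s
Prefix: /20


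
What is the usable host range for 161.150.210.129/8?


Network: 161.0.0.0
Broadcast: 161.255.255.255
First usable = network + 1
Last usable = broadcast - 1
Range: 161.0.0.1 to 161.255.255.254


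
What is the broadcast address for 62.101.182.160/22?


Network: 62.101.180.0/22
Host bits = 10
Set all host bits to 1:
Broadcast: 62.101.183.255


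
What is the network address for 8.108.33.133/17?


IP:   00001000.01101100.00100001.10000101
Mask: 11111111.11111111.10000000.00000000
AND operation:
Net:  00001000.01101100.00000000.00000000
Network: 8.108.0.0/17


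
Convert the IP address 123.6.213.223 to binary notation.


123 = 01111011
6 = 00000110
213 = 11010101
223 = 11011111
Binary: 01111011.00000110.11010101.11011111


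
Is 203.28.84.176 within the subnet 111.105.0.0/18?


Subnet network: 111.105.0.0
Test IP AND mask: 203.28.64.0
No, 203.28.84.176 is not in 111.105.0.0/18


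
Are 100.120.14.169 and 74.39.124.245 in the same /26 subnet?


Mask: 255.255.255.192
100.120.14.169 AND mask = 100.120.14.128
74.39.124.245 AND mask = 74.39.124.192
No, different subnets (100.120.14.128 vs 74.39.124.192)


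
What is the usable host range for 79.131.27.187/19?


Network: 79.131.0.0
Broadcast: 79.131.31.255
First usable = network + 1
Last usable = broadcast - 1
Range: 79.131.0.1 to 79.131.31.254


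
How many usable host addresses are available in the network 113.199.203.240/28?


Host bits = 32 - 28 = 4
Total addresses = 2^4 = 16
Usable = total - 2 (network and broadcast)
Usable hosts: 14


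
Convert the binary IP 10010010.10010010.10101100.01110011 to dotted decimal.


10010010 = 146
10010010 = 146
10101100 = 172
01110011 = 115
IP: 146.146.172.115


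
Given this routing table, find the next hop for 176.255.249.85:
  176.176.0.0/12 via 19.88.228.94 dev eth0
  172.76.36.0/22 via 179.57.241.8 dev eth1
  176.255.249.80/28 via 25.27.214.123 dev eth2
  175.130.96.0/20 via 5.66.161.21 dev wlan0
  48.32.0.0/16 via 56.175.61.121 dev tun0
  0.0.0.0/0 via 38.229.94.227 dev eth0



Longest prefix match for 176.255.249.85:
  /12 176.176.0.0: no
  /22 172.76.36.0: no
  /28 176.255.249.80: MATCH
  /20 175.130.96.0: no
  /16 48.32.0.0: no
  /0 0.0.0.0: MATCH
Selected: next-hop 25.27.214.123 via eth2 (matched /28)


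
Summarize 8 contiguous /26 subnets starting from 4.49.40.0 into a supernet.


Original prefix: /26
Number of subnets: 8 = 2^3
New prefix = 26 - 3 = 23
Supernet: 4.49.40.0/23


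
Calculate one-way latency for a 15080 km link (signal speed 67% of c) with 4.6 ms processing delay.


Speed = 0.67 * 3e5 km/s = 201000 km/s
Propagation delay = 15080 / 201000 = 0.075 s = 75.0249 ms
Processing delay = 4.6 ms
Total one-way latency = 79.6249 ms


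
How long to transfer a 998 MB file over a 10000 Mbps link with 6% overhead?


Effective throughput = 10000 * (1 - 6/100) = 9400 Mbps
File size in Mb = 998 * 8 = 7984 Mb
Time = 7984 / 9400
Time = 0.8494 seconds


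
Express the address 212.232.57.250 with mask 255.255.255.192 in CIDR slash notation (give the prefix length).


Binary: 11111111.11111111.11111111.11000000
Count leading 1s
Prefix: /26


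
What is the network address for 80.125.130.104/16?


IP:   01010000.01111101.10000010.01101000
Mask: 11111111.11111111.00000000.00000000
AND operation:
Net:  01010000.01111101.00000000.00000000
Network: 80.125.0.0/16


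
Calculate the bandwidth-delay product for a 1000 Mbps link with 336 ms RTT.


BDP = bandwidth * RTT
= 1000 Mbps * 336 ms
= 1000 * 1e6 * 336 / 1000 bits
= 336000000 bits
= 42000000 bytes
= 41015.625 KB
BDP = 336000000 bits (42000000 bytes)


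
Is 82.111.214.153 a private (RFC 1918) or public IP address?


RFC 1918 private ranges:
  10.0.0.0/8 (10.0.0.0 - 10.255.255.255)
  172.16.0.0/12 (172.16.0.0 - 172.31.255.255)
  192.168.0.0/16 (192.168.0.0 - 192.168.255.255)
Public (not in any RFC 1918 range)


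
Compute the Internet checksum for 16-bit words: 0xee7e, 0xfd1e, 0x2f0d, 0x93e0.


Sum all words (with carry folding):
+ 0xee7e = 0xee7e
+ 0xfd1e = 0xeb9d
+ 0x2f0d = 0x1aab
+ 0x93e0 = 0xae8b
One's complement: ~0xae8b
Checksum = 0x5174


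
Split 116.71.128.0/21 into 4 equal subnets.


New prefix = 21 + 2 = 23
Each subnet has 512 addresses
  116.71.128.0/23
  116.71.130.0/23
  116.71.132.0/23
  116.71.134.0/23
Subnets: 116.71.128.0/23, 116.71.130.0/23, 116.71.132.0/23, 116.71.134.0/23


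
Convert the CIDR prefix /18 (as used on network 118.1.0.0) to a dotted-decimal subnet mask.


/18 means 18 network bits, 14 host bits
Binary: 11111111111111111100000000000000
Mask: 255.255.192.0


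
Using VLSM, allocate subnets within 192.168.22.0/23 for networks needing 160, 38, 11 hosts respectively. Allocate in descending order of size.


160 hosts -> /24 (254 usable): 192.168.22.0/24
38 hosts -> /26 (62 usable): 192.168.23.0/26
11 hosts -> /28 (14 usable): 192.168.23.64/28
Allocation: 192.168.22.0/24 (160 hosts, 254 usable); 192.168.23.0/26 (38 hosts, 62 usable); 192.168.23.64/28 (11 hosts, 14 usable)


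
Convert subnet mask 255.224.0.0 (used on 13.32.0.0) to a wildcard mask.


Subnet mask: 255.224.0.0
Wildcard = 255.255.255.255 - subnet mask
255 - 255 = 0
255 - 224 = 31
255 - 0 = 255
255 - 0 = 255
Wildcard: 0.31.255.255


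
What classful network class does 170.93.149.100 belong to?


First octet: 170
Binary: 10101010
10xxxxxx -> Class B (128-191)
Class B, default mask 255.255.0.0 (/16)


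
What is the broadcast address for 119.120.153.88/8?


Network: 119.0.0.0/8
Host bits = 24
Set all host bits to 1:
Broadcast: 119.255.255.255


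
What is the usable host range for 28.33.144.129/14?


Network: 28.32.0.0
Broadcast: 28.35.255.255
First usable = network + 1
Last usable = broadcast - 1
Range: 28.32.0.1 to 28.35.255.254


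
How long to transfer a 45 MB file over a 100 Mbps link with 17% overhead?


Effective throughput = 100 * (1 - 17/100) = 83 Mbps
File size in Mb = 45 * 8 = 360 Mb
Time = 360 / 83
Time = 4.3373 seconds


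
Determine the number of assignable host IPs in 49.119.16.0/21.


Host bits = 32 - 21 = 11
Total addresses = 2^11 = 2048
Usable = total - 2 (network and broadcast)
Usable hosts: 2046


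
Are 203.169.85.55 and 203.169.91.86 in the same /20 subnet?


Mask: 255.255.240.0
203.169.85.55 AND mask = 203.169.80.0
203.169.91.86 AND mask = 203.169.80.0
Yes, same subnet (203.169.80.0)


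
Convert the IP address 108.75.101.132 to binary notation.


108 = 01101100
75 = 01001011
101 = 01100101
132 = 10000100
Binary: 01101100.01001011.01100101.10000100


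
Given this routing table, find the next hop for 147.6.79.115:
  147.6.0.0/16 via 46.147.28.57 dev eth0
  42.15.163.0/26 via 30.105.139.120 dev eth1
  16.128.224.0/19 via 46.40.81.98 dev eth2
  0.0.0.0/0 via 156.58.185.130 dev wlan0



Longest prefix match for 147.6.79.115:
  /16 147.6.0.0: MATCH
  /26 42.15.163.0: no
  /19 16.128.224.0: no
  /0 0.0.0.0: MATCH
Selected: next-hop 46.147.28.57 via eth0 (matched /16)


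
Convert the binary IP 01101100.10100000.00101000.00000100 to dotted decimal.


01101100 = 108
10100000 = 160
00101000 = 40
00000100 = 4
IP: 108.160.40.4


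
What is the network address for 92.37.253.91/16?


IP:   01011100.00100101.11111101.01011011
Mask: 11111111.11111111.00000000.00000000
AND operation:
Net:  01011100.00100101.00000000.00000000
Network: 92.37.0.0/16


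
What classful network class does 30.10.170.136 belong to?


First octet: 30
Binary: 00011110
0xxxxxxx -> Class A (1-126)
Class A, default mask 255.0.0.0 (/8)


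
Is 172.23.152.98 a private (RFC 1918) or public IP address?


RFC 1918 private ranges:
  10.0.0.0/8 (10.0.0.0 - 10.255.255.255)
  172.16.0.0/12 (172.16.0.0 - 172.31.255.255)
  192.168.0.0/16 (192.168.0.0 - 192.168.255.255)
Private (in 172.16.0.0/12)


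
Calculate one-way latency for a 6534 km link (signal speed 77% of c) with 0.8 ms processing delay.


Speed = 0.77 * 3e5 km/s = 231000 km/s
Propagation delay = 6534 / 231000 = 0.0283 s = 28.2857 ms
Processing delay = 0.8 ms
Total one-way latency = 29.0857 ms


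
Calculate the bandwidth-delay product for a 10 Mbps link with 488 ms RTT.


BDP = bandwidth * RTT
= 10 Mbps * 488 ms
= 10 * 1e6 * 488 / 1000 bits
= 4880000 bits
= 610000 bytes
= 595.7031 KB
BDP = 4880000 bits (610000 bytes)


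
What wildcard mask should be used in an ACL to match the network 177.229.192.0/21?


Subnet mask: 255.255.248.0
Wildcard = 255.255.255.255 - subnet mask
255 - 255 = 0
255 - 255 = 0
255 - 248 = 7
255 - 0 = 255
Wildcard: 0.0.7.255


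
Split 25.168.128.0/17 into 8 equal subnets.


New prefix = 17 + 3 = 20
Each subnet has 4096 addresses
  25.168.128.0/20
  25.168.144.0/20
  25.168.160.0/20
  25.168.176.0/20
  25.168.192.0/20
  25.168.208.0/20
  25.168.224.0/20
  25.168.240.0/20
Subnets: 25.168.128.0/20, 25.168.144.0/20, 25.168.160.0/20, 25.168.176.0/20, 25.168.192.0/20, 25.168.208.0/20, 25.168.224.0/20, 25.168.240.0/20


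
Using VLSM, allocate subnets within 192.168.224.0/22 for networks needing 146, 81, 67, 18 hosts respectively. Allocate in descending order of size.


146 hosts -> /24 (254 usable): 192.168.224.0/24
81 hosts -> /25 (126 usable): 192.168.225.0/25
67 hosts -> /25 (126 usable): 192.168.225.128/25
18 hosts -> /27 (30 usable): 192.168.226.0/27
Allocation: 192.168.224.0/24 (146 hosts, 254 usable); 192.168.225.0/25 (81 hosts, 126 usable); 192.168.225.128/25 (67 hosts, 126 usable); 192.168.226.0/27 (18 hosts, 30 usable)


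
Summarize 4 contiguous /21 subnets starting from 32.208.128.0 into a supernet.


Original prefix: /21
Number of subnets: 4 = 2^2
New prefix = 21 - 2 = 19
Supernet: 32.208.128.0/19


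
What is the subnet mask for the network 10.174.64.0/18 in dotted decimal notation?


/18 means 18 network bits, 14 host bits
Binary: 11111111111111111100000000000000
Mask: 255.255.192.0


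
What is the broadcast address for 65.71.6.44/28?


Network: 65.71.6.32/28
Host bits = 4
Set all host bits to 1:
Broadcast: 65.71.6.47


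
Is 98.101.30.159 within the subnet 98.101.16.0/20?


Subnet network: 98.101.16.0
Test IP AND mask: 98.101.16.0
Yes, 98.101.30.159 is in 98.101.16.0/20


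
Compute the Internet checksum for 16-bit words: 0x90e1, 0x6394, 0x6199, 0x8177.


Sum all words (with carry folding):
+ 0x90e1 = 0x90e1
+ 0x6394 = 0xf475
+ 0x6199 = 0x560f
+ 0x8177 = 0xd786
One's complement: ~0xd786
Checksum = 0x2879


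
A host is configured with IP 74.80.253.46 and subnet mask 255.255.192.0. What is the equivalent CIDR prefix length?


Binary: 11111111.11111111.11000000.00000000
Count leading 1s
Prefix: /18


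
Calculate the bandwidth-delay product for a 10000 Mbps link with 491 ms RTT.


BDP = bandwidth * RTT
= 10000 Mbps * 491 ms
= 10000 * 1e6 * 491 / 1000 bits
= 4910000000 bits
= 613750000 bytes
= 599365.2344 KB
BDP = 4910000000 bits (613750000 bytes)


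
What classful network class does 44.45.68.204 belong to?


First octet: 44
Binary: 00101100
0xxxxxxx -> Class A (1-126)
Class A, default mask 255.0.0.0 (/8)


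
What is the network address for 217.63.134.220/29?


IP:   11011001.00111111.10000110.11011100
Mask: 11111111.11111111.11111111.11111000
AND operation:
Net:  11011001.00111111.10000110.11011000
Network: 217.63.134.216/29


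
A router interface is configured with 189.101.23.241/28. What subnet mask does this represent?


/28 means 28 network bits, 4 host bits
Binary: 11111111111111111111111111110000
Mask: 255.255.255.240


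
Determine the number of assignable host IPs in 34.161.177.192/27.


Host bits = 32 - 27 = 5
Total addresses = 2^5 = 32
Usable = total - 2 (network and broadcast)
Usable hosts: 30


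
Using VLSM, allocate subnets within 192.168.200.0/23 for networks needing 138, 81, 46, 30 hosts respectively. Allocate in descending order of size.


138 hosts -> /24 (254 usable): 192.168.200.0/24
81 hosts -> /25 (126 usable): 192.168.201.0/25
46 hosts -> /26 (62 usable): 192.168.201.128/26
30 hosts -> /27 (30 usable): 192.168.201.192/27
Allocation: 192.168.200.0/24 (138 hosts, 254 usable); 192.168.201.0/25 (81 hosts, 126 usable); 192.168.201.128/26 (46 hosts, 62 usable); 192.168.201.192/27 (30 hosts, 30 usable)


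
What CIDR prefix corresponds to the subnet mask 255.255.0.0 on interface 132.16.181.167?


Binary: 11111111.11111111.00000000.00000000
Count leading 1s
Prefix: /16


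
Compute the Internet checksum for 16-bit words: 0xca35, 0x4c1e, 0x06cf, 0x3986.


Sum all words (with carry folding):
+ 0xca35 = 0xca35
+ 0x4c1e = 0x1654
+ 0x06cf = 0x1d23
+ 0x3986 = 0x56a9
One's complement: ~0x56a9
Checksum = 0xa956


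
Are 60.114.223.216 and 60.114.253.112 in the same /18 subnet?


Mask: 255.255.192.0
60.114.223.216 AND mask = 60.114.192.0
60.114.253.112 AND mask = 60.114.192.0
Yes, same subnet (60.114.192.0)


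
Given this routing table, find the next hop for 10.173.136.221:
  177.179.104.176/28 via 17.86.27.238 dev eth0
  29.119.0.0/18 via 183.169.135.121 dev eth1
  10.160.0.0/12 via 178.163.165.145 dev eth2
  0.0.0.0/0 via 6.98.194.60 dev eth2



Longest prefix match for 10.173.136.221:
  /28 177.179.104.176: no
  /18 29.119.0.0: no
  /12 10.160.0.0: MATCH
  /0 0.0.0.0: MATCH
Selected: next-hop 178.163.165.145 via eth2 (matched /12)


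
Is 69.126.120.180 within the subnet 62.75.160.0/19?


Subnet network: 62.75.160.0
Test IP AND mask: 69.126.96.0
No, 69.126.120.180 is not in 62.75.160.0/19


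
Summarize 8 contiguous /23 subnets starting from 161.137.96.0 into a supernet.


Original prefix: /23
Number of subnets: 8 = 2^3
New prefix = 23 - 3 = 20
Supernet: 161.137.96.0/20


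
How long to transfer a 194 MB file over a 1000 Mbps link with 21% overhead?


Effective throughput = 1000 * (1 - 21/100) = 790 Mbps
File size in Mb = 194 * 8 = 1552 Mb
Time = 1552 / 790
Time = 1.9646 seconds


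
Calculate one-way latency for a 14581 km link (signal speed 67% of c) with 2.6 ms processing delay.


Speed = 0.67 * 3e5 km/s = 201000 km/s
Propagation delay = 14581 / 201000 = 0.0725 s = 72.5423 ms
Processing delay = 2.6 ms
Total one-way latency = 75.1423 ms


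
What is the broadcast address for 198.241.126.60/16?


Network: 198.241.0.0/16
Host bits = 16
Set all host bits to 1:
Broadcast: 198.241.255.255


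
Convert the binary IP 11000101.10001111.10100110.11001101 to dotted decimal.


11000101 = 197
10001111 = 143
10100110 = 166
11001101 = 205
IP: 197.143.166.205


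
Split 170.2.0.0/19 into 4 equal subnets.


New prefix = 19 + 2 = 21
Each subnet has 2048 addresses
  170.2.0.0/21
  170.2.8.0/21
  170.2.16.0/21
  170.2.24.0/21
Subnets: 170.2.0.0/21, 170.2.8.0/21, 170.2.16.0/21, 170.2.24.0/21


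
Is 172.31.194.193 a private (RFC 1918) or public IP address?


RFC 1918 private ranges:
  10.0.0.0/8 (10.0.0.0 - 10.255.255.255)
  172.16.0.0/12 (172.16.0.0 - 172.31.255.255)
  192.168.0.0/16 (192.168.0.0 - 192.168.255.255)
Private (in 172.16.0.0/12)


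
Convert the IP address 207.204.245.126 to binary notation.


207 = 11001111
204 = 11001100
245 = 11110101
126 = 01111110
Binary: 11001111.11001100.11110101.01111110


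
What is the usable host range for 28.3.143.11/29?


Network: 28.3.143.8
Broadcast: 28.3.143.15
First usable = network + 1
Last usable = broadcast - 1
Range: 28.3.143.9 to 28.3.143.14


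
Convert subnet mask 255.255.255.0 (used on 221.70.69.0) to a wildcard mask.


Subnet mask: 255.255.255.0
Wildcard = 255.255.255.255 - subnet mask
255 - 255 = 0
255 - 255 = 0
255 - 255 = 0
255 - 0 = 255
Wildcard: 0.0.0.255


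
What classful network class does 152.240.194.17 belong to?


First octet: 152
Binary: 10011000
10xxxxxx -> Class B (128-191)
Class B, default mask 255.255.0.0 (/16)


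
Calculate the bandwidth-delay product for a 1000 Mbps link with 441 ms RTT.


BDP = bandwidth * RTT
= 1000 Mbps * 441 ms
= 1000 * 1e6 * 441 / 1000 bits
= 441000000 bits
= 55125000 bytes
= 53833.0078 KB
BDP = 441000000 bits (55125000 bytes)


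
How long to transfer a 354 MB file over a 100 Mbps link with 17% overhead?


Effective throughput = 100 * (1 - 17/100) = 83 Mbps
File size in Mb = 354 * 8 = 2832 Mb
Time = 2832 / 83
Time = 34.1205 seconds


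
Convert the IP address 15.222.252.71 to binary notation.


15 = 00001111
222 = 11011110
252 = 11111100
71 = 01000111
Binary: 00001111.11011110.11111100.01000111


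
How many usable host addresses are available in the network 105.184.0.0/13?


Host bits = 32 - 13 = 19
Total addresses = 2^19 = 524288
Usable = total - 2 (network and broadcast)
Usable hosts: 524286


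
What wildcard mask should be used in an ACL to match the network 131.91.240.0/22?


Subnet mask: 255.255.252.0
Wildcard = 255.255.255.255 - subnet mask
255 - 255 = 0
255 - 255 = 0
255 - 252 = 3
255 - 0 = 255
Wildcard: 0.0.3.255


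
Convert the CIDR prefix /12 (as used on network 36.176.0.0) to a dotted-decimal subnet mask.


/12 means 12 network bits, 20 host bits
Binary: 11111111111100000000000000000000
Mask: 255.240.0.0


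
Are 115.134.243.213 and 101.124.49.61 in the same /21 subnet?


Mask: 255.255.248.0
115.134.243.213 AND mask = 115.134.240.0
101.124.49.61 AND mask = 101.124.48.0
No, different subnets (115.134.240.0 vs 101.124.48.0)


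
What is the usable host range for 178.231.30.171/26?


Network: 178.231.30.128
Broadcast: 178.231.30.191
First usable = network + 1
Last usable = broadcast - 1
Range: 178.231.30.129 to 178.231.30.190


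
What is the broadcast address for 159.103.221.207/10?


Network: 159.64.0.0/10
Host bits = 22
Set all host bits to 1:
Broadcast: 159.127.255.255


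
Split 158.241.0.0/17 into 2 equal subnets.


New prefix = 17 + 1 = 18
Each subnet has 16384 addresses
  158.241.0.0/18
  158.241.64.0/18
Subnets: 158.241.0.0/18, 158.241.64.0/18


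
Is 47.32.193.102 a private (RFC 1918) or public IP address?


RFC 1918 private ranges:
  10.0.0.0/8 (10.0.0.0 - 10.255.255.255)
  172.16.0.0/12 (172.16.0.0 - 172.31.255.255)
  192.168.0.0/16 (192.168.0.0 - 192.168.255.255)
Public (not in any RFC 1918 range)


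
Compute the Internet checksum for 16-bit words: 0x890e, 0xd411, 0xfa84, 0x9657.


Sum all words (with carry folding):
+ 0x890e = 0x890e
+ 0xd411 = 0x5d20
+ 0xfa84 = 0x57a5
+ 0x9657 = 0xedfc
One's complement: ~0xedfc
Checksum = 0x1203


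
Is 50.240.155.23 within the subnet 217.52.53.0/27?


Subnet network: 217.52.53.0
Test IP AND mask: 50.240.155.0
No, 50.240.155.23 is not in 217.52.53.0/27


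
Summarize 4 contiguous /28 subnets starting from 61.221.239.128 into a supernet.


Original prefix: /28
Number of subnets: 4 = 2^2
New prefix = 28 - 2 = 26
Supernet: 61.221.239.128/26


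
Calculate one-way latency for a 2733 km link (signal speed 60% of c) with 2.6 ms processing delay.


Speed = 0.6 * 3e5 km/s = 180000 km/s
Propagation delay = 2733 / 180000 = 0.0152 s = 15.1833 ms
Processing delay = 2.6 ms
Total one-way latency = 17.7833 ms


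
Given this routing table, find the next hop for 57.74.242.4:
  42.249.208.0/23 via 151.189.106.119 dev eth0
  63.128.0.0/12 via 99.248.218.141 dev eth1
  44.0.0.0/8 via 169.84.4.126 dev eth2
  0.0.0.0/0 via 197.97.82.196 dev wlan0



Longest prefix match for 57.74.242.4:
  /23 42.249.208.0: no
  /12 63.128.0.0: no
  /8 44.0.0.0: no
  /0 0.0.0.0: MATCH
Selected: next-hop 197.97.82.196 via wlan0 (matched /0)


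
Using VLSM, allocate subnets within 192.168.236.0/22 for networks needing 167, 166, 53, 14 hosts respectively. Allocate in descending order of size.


167 hosts -> /24 (254 usable): 192.168.236.0/24
166 hosts -> /24 (254 usable): 192.168.237.0/24
53 hosts -> /26 (62 usable): 192.168.238.0/26
14 hosts -> /28 (14 usable): 192.168.238.64/28
Allocation: 192.168.236.0/24 (167 hosts, 254 usable); 192.168.237.0/24 (166 hosts, 254 usable); 192.168.238.0/26 (53 hosts, 62 usable); 192.168.238.64/28 (14 hosts, 14 usable)


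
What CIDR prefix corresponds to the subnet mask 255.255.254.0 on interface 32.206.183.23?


Binary: 11111111.11111111.11111110.00000000
Count leading 1s
Prefix: /23


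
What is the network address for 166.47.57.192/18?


IP:   10100110.00101111.00111001.11000000
Mask: 11111111.11111111.11000000.00000000
AND operation:
Net:  10100110.00101111.00000000.00000000
Network: 166.47.0.0/18


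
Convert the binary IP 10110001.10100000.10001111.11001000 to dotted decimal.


10110001 = 177
10100000 = 160
10001111 = 143
11001000 = 200
IP: 177.160.143.200


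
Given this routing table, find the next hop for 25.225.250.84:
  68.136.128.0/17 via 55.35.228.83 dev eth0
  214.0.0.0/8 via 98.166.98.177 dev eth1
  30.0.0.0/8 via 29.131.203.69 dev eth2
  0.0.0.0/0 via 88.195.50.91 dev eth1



Longest prefix match for 25.225.250.84:
  /17 68.136.128.0: no
  /8 214.0.0.0: no
  /8 30.0.0.0: no
  /0 0.0.0.0: MATCH
Selected: next-hop 88.195.50.91 via eth1 (matched /0)


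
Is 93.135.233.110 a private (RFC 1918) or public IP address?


RFC 1918 private ranges:
  10.0.0.0/8 (10.0.0.0 - 10.255.255.255)
  172.16.0.0/12 (172.16.0.0 - 172.31.255.255)
  192.168.0.0/16 (192.168.0.0 - 192.168.255.255)
Public (not in any RFC 1918 range)


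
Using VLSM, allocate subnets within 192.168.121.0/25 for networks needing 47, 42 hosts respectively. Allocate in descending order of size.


47 hosts -> /26 (62 usable): 192.168.121.0/26
42 hosts -> /26 (62 usable): 192.168.121.64/26
Allocation: 192.168.121.0/26 (47 hosts, 62 usable); 192.168.121.64/26 (42 hosts, 62 usable)


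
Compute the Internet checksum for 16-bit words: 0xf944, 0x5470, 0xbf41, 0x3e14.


Sum all words (with carry folding):
+ 0xf944 = 0xf944
+ 0x5470 = 0x4db5
+ 0xbf41 = 0x0cf7
+ 0x3e14 = 0x4b0b
One's complement: ~0x4b0b
Checksum = 0xb4f4


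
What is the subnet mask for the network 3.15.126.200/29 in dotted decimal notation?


/29 means 29 network bits, 3 host bits
Binary: 11111111111111111111111111111000
Mask: 255.255.255.248


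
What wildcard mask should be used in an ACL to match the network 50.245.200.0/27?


Subnet mask: 255.255.255.224
Wildcard = 255.255.255.255 - subnet mask
255 - 255 = 0
255 - 255 = 0
255 - 255 = 0
255 - 224 = 31
Wildcard: 0.0.0.31


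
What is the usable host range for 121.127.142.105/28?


Network: 121.127.142.96
Broadcast: 121.127.142.111
First usable = network + 1
Last usable = broadcast - 1
Range: 121.127.142.97 to 121.127.142.110


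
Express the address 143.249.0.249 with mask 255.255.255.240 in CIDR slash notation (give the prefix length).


Binary: 11111111.11111111.11111111.11110000
Count leading 1s
Prefix: /28


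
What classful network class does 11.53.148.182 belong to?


First octet: 11
Binary: 00001011
0xxxxxxx -> Class A (1-126)
Class A, default mask 255.0.0.0 (/8)


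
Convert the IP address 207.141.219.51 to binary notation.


207 = 11001111
141 = 10001101
219 = 11011011
51 = 00110011
Binary: 11001111.10001101.11011011.00110011


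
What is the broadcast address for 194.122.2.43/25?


Network: 194.122.2.0/25
Host bits = 7
Set all host bits to 1:
Broadcast: 194.122.2.127


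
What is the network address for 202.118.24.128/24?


IP:   11001010.01110110.00011000.10000000
Mask: 11111111.11111111.11111111.00000000
AND operation:
Net:  11001010.01110110.00011000.00000000
Network: 202.118.24.0/24


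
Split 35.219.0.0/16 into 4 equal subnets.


New prefix = 16 + 2 = 18
Each subnet has 16384 addresses
  35.219.0.0/18
  35.219.64.0/18
  35.219.128.0/18
  35.219.192.0/18
Subnets: 35.219.0.0/18, 35.219.64.0/18, 35.219.128.0/18, 35.219.192.0/18


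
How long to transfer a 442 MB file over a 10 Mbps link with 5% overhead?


Effective throughput = 10 * (1 - 5/100) = 9.5 Mbps
File size in Mb = 442 * 8 = 3536 Mb
Time = 3536 / 9.5
Time = 372.2105 seconds


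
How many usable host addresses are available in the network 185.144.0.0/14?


Host bits = 32 - 14 = 18
Total addresses = 2^18 = 262144
Usable = total - 2 (network and broadcast)
Usable hosts: 262142


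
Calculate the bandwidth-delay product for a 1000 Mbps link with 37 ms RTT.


BDP = bandwidth * RTT
= 1000 Mbps * 37 ms
= 1000 * 1e6 * 37 / 1000 bits
= 37000000 bits
= 4625000 bytes
= 4516.6016 KB
BDP = 37000000 bits (4625000 bytes)


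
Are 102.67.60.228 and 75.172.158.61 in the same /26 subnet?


Mask: 255.255.255.192
102.67.60.228 AND mask = 102.67.60.192
75.172.158.61 AND mask = 75.172.158.0
No, different subnets (102.67.60.192 vs 75.172.158.0)


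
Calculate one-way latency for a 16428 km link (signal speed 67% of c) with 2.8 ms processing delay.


Speed = 0.67 * 3e5 km/s = 201000 km/s
Propagation delay = 16428 / 201000 = 0.0817 s = 81.7313 ms
Processing delay = 2.8 ms
Total one-way latency = 84.5313 ms


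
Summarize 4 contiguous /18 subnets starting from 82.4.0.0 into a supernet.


Original prefix: /18
Number of subnets: 4 = 2^2
New prefix = 18 - 2 = 16
Supernet: 82.4.0.0/16


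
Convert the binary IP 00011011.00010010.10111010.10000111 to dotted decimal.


00011011 = 27
00010010 = 18
10111010 = 186
10000111 = 135
IP: 27.18.186.135


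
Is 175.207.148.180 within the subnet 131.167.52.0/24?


Subnet network: 131.167.52.0
Test IP AND mask: 175.207.148.0
No, 175.207.148.180 is not in 131.167.52.0/24


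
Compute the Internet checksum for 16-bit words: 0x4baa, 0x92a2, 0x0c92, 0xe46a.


Sum all words (with carry folding):
+ 0x4baa = 0x4baa
+ 0x92a2 = 0xde4c
+ 0x0c92 = 0xeade
+ 0xe46a = 0xcf49
One's complement: ~0xcf49
Checksum = 0x30b6


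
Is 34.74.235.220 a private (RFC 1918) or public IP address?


RFC 1918 private ranges:
  10.0.0.0/8 (10.0.0.0 - 10.255.255.255)
  172.16.0.0/12 (172.16.0.0 - 172.31.255.255)
  192.168.0.0/16 (192.168.0.0 - 192.168.255.255)
Public (not in any RFC 1918 range)


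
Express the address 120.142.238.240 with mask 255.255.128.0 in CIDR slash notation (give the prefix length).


Binary: 11111111.11111111.10000000.00000000
Count leading 1s
Prefix: /17


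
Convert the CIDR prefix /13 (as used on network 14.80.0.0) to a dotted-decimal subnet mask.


/13 means 13 network bits, 19 host bits
Binary: 11111111111110000000000000000000
Mask: 255.248.0.0


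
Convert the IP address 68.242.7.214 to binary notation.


68 = 01000100
242 = 11110010
7 = 00000111
214 = 11010110
Binary: 01000100.11110010.00000111.11010110


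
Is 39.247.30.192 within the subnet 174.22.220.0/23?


Subnet network: 174.22.220.0
Test IP AND mask: 39.247.30.0
No, 39.247.30.192 is not in 174.22.220.0/23


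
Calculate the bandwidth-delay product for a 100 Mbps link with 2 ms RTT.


BDP = bandwidth * RTT
= 100 Mbps * 2 ms
= 100 * 1e6 * 2 / 1000 bits
= 200000 bits
= 25000 bytes
= 24.4141 KB
BDP = 200000 bits (25000 bytes)


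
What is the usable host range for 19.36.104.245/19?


Network: 19.36.96.0
Broadcast: 19.36.127.255
First usable = network + 1
Last usable = broadcast - 1
Range: 19.36.96.1 to 19.36.127.254


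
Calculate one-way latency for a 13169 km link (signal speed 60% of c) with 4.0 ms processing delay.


Speed = 0.6 * 3e5 km/s = 180000 km/s
Propagation delay = 13169 / 180000 = 0.0732 s = 73.1611 ms
Processing delay = 4.0 ms
Total one-way latency = 77.1611 ms


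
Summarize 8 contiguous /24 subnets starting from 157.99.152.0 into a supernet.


Original prefix: /24
Number of subnets: 8 = 2^3
New prefix = 24 - 3 = 21
Supernet: 157.99.152.0/21


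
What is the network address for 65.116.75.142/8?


IP:   01000001.01110100.01001011.10001110
Mask: 11111111.00000000.00000000.00000000
AND operation:
Net:  01000001.00000000.00000000.00000000
Network: 65.0.0.0/8


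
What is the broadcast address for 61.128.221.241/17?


Network: 61.128.128.0/17
Host bits = 15
Set all host bits to 1:
Broadcast: 61.128.255.255


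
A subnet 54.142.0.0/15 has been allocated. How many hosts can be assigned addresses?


Host bits = 32 - 15 = 17
Total addresses = 2^17 = 131072
Usable = total - 2 (network and broadcast)
Usable hosts: 131070


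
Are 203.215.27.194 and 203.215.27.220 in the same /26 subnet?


Mask: 255.255.255.192
203.215.27.194 AND mask = 203.215.27.192
203.215.27.220 AND mask = 203.215.27.192
Yes, same subnet (203.215.27.192)


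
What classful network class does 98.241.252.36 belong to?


First octet: 98
Binary: 01100010
0xxxxxxx -> Class A (1-126)
Class A, default mask 255.0.0.0 (/8)


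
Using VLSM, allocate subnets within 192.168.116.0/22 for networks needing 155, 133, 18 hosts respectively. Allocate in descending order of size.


155 hosts -> /24 (254 usable): 192.168.116.0/24
133 hosts -> /24 (254 usable): 192.168.117.0/24
18 hosts -> /27 (30 usable): 192.168.118.0/27
Allocation: 192.168.116.0/24 (155 hosts, 254 usable); 192.168.117.0/24 (133 hosts, 254 usable); 192.168.118.0/27 (18 hosts, 30 usable)


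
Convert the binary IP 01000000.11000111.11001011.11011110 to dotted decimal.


01000000 = 64
11000111 = 199
11001011 = 203
11011110 = 222
IP: 64.199.203.222


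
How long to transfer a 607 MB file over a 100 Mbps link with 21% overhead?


Effective throughput = 100 * (1 - 21/100) = 79 Mbps
File size in Mb = 607 * 8 = 4856 Mb
Time = 4856 / 79
Time = 61.4684 seconds


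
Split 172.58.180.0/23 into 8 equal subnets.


New prefix = 23 + 3 = 26
Each subnet has 64 addresses
  172.58.180.0/26
  172.58.180.64/26
  172.58.180.128/26
  172.58.180.192/26
  172.58.181.0/26
  172.58.181.64/26
  172.58.181.128/26
  172.58.181.192/26
Subnets: 172.58.180.0/26, 172.58.180.64/26, 172.58.180.128/26, 172.58.180.192/26, 172.58.181.0/26, 172.58.181.64/26, 172.58.181.128/26, 172.58.181.192/26


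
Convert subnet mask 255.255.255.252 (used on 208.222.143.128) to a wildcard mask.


Subnet mask: 255.255.255.252
Wildcard = 255.255.255.255 - subnet mask
255 - 255 = 0
255 - 255 = 0
255 - 255 = 0
255 - 252 = 3
Wildcard: 0.0.0.3


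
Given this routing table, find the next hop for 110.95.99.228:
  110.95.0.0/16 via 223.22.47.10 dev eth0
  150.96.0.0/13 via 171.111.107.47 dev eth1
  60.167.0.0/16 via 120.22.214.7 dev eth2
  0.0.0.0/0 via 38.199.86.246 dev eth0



Longest prefix match for 110.95.99.228:
  /16 110.95.0.0: MATCH
  /13 150.96.0.0: no
  /16 60.167.0.0: no
  /0 0.0.0.0: MATCH
Selected: next-hop 223.22.47.10 via eth0 (matched /16)


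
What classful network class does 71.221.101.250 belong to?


First octet: 71
Binary: 01000111
0xxxxxxx -> Class A (1-126)
Class A, default mask 255.0.0.0 (/8)


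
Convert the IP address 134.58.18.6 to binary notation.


134 = 10000110
58 = 00111010
18 = 00010010
6 = 00000110
Binary: 10000110.00111010.00010010.00000110


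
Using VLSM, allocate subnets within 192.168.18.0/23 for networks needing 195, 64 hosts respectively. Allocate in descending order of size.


195 hosts -> /24 (254 usable): 192.168.18.0/24
64 hosts -> /25 (126 usable): 192.168.19.0/25
Allocation: 192.168.18.0/24 (195 hosts, 254 usable); 192.168.19.0/25 (64 hosts, 126 usable)


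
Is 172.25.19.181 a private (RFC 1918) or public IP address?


RFC 1918 private ranges:
  10.0.0.0/8 (10.0.0.0 - 10.255.255.255)
  172.16.0.0/12 (172.16.0.0 - 172.31.255.255)
  192.168.0.0/16 (192.168.0.0 - 192.168.255.255)
Private (in 172.16.0.0/12)
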